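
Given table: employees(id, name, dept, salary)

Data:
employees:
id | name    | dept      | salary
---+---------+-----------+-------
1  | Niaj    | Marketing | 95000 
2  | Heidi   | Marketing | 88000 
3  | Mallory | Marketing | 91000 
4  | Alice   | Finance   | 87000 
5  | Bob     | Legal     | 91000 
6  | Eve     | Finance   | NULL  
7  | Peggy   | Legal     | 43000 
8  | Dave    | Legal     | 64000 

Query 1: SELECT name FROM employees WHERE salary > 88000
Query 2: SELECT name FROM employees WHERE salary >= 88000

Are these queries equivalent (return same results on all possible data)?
No, not equivalent

Query 1 returns: [('Niaj',), ('Mallory',), ('Bob',)]
Query 2 returns: [('Niaj',), ('Heidi',), ('Mallory',), ('Bob',)]

Reason: > vs >= gives different results when salary = 88000 exists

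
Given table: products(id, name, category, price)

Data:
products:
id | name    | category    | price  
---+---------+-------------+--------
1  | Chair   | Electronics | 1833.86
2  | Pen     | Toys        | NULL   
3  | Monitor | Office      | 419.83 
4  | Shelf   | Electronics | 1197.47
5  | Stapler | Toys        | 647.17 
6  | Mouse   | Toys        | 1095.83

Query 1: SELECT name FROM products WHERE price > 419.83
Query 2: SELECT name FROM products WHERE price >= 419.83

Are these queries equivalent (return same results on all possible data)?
No, not equivalent

Query 1 returns: [('Chair',), ('Shelf',), ('Stapler',), ('Mouse',)]
Query 2 returns: [('Chair',), ('Monitor',), ('Shelf',), ('Stapler',), ('Mouse',)]

Reason: > vs >= gives different results when price = 419.83 exists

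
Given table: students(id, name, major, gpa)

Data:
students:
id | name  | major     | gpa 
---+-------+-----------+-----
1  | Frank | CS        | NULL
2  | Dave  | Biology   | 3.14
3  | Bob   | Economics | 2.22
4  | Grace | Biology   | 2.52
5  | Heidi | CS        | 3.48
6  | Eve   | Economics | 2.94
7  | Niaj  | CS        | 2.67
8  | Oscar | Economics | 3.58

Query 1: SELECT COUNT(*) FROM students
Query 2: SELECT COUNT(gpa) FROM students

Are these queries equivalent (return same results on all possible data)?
No, not equivalent

Query 1 returns: [(8,)]
Query 2 returns: [(7,)]

Reason: COUNT(*) includes NULLs, COUNT(column) excludes them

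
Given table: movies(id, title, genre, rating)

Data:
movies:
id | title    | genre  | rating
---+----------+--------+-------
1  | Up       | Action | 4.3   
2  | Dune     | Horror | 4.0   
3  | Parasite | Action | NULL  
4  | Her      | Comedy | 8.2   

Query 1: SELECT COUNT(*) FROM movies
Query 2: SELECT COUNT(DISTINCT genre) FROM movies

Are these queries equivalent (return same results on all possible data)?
No, not equivalent

Query 1 returns: [(4,)]
Query 2 returns: [(3,)]

Reason: COUNT(*) counts rows, COUNT(DISTINCT genre) counts unique genres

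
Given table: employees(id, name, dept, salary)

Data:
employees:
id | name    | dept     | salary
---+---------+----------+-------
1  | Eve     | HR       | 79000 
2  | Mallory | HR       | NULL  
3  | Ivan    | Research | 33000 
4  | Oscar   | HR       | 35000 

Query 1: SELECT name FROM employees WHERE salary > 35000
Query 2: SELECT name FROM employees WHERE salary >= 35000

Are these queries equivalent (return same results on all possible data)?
No, not equivalent

Query 1 returns: [('Eve',)]
Query 2 returns: [('Eve',), ('Oscar',)]

Reason: > vs >= gives different results when salary = 35000 exists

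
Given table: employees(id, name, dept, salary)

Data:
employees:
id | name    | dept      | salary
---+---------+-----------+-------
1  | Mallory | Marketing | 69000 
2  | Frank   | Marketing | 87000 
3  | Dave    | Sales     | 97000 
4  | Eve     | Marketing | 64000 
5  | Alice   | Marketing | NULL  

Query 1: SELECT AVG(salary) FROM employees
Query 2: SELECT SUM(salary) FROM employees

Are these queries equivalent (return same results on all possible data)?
No, not equivalent

Query 1 returns: [(79250.0,)]
Query 2 returns: [(317000,)]

Reason: AVG vs SUM give different aggregate values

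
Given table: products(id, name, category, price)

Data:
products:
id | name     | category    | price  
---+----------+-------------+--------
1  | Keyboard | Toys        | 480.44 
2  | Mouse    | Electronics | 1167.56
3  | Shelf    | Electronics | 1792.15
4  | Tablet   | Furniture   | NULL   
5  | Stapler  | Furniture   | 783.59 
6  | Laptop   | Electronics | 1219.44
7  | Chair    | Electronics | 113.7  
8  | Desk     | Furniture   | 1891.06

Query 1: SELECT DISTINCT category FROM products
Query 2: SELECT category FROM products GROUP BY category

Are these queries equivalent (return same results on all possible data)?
Yes, equivalent

Both queries return: [('Electronics',), ('Furniture',), ('Toys',)]

Reason: Both get unique categorys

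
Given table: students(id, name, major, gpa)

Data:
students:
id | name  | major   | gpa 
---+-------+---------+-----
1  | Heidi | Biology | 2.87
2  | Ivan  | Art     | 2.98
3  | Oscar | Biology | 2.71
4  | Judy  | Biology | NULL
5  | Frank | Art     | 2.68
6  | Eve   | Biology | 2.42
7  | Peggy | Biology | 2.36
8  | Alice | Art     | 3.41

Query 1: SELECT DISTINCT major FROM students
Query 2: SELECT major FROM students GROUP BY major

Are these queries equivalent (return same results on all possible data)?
Yes, equivalent

Both queries return: [('Art',), ('Biology',)]

Reason: Both get unique majors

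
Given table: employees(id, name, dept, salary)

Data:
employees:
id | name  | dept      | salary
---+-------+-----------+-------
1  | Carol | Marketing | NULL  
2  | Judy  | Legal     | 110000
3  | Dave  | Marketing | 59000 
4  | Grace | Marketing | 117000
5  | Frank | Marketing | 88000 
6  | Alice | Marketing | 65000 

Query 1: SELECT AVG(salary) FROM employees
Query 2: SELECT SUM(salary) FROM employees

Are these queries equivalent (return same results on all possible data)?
No, not equivalent

Query 1 returns: [(87800.0,)]
Query 2 returns: [(439000,)]

Reason: AVG vs SUM give different aggregate values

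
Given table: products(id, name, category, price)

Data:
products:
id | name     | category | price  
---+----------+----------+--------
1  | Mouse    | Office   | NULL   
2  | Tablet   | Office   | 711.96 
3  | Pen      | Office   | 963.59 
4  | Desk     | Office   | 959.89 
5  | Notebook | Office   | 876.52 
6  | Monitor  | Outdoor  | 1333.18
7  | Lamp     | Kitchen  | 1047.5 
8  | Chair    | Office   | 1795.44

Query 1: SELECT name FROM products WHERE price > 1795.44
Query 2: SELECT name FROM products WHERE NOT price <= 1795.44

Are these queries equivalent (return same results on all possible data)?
Yes, equivalent

Both queries return: []

Reason: Both filter price > 1795.44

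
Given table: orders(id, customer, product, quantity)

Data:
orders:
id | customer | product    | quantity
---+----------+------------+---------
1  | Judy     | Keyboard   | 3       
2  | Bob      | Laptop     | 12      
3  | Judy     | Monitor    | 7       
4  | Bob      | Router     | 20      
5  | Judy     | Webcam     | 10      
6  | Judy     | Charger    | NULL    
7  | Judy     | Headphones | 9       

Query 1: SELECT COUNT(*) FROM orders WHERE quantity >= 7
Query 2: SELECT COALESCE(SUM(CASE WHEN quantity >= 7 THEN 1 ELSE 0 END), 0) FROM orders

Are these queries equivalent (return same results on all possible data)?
Yes, equivalent

Both queries return: [(5,)]

Reason: COUNT with WHERE vs conditional SUM (COALESCE handles empty-table NULL)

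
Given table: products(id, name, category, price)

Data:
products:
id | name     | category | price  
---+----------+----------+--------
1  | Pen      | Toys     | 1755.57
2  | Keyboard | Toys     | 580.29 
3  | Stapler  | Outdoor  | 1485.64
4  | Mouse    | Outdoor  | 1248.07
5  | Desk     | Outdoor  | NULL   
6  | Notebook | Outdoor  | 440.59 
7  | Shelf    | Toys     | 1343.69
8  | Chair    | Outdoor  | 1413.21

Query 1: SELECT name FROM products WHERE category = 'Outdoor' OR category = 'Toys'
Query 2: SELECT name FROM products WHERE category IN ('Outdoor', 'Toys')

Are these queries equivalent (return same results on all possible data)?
Yes, equivalent

Both queries return: [('Chair',), ('Desk',), ('Keyboard',), ('Mouse',), ('Notebook',), ('Pen',), ('Shelf',), ('Stapler',)]

Reason: OR vs IN are equivalent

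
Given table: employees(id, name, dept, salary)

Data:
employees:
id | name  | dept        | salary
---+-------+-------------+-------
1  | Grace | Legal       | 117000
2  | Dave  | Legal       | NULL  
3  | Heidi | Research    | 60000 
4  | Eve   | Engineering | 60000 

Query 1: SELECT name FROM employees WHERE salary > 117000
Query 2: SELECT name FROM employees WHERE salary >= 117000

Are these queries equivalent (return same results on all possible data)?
No, not equivalent

Query 1 returns: []
Query 2 returns: [('Grace',)]

Reason: > vs >= gives different results when salary = 117000 exists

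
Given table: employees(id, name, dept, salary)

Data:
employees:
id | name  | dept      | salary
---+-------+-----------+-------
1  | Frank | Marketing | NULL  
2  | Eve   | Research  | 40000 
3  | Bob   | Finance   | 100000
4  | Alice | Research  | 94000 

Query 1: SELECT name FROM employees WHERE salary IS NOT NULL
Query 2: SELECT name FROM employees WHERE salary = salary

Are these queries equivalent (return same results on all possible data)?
Yes, equivalent

Both queries return: [('Alice',), ('Bob',), ('Eve',)]

Reason: IS NOT NULL vs self-equality (both exclude NULLs)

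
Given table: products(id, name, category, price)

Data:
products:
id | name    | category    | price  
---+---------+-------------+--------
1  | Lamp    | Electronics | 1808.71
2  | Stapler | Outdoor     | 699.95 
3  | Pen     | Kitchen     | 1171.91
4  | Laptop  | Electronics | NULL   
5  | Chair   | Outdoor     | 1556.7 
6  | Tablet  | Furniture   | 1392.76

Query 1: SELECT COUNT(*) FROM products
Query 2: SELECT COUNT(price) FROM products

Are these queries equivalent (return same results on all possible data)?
No, not equivalent

Query 1 returns: [(6,)]
Query 2 returns: [(5,)]

Reason: COUNT(*) includes NULLs, COUNT(column) excludes them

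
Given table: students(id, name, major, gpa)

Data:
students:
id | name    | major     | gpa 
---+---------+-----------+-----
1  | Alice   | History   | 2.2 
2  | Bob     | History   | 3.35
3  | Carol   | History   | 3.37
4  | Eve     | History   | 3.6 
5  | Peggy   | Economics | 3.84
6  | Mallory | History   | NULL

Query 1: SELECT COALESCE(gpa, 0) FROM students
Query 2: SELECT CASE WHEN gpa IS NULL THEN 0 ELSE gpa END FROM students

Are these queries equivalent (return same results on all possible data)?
Yes, equivalent

Both queries return: [(0,), (2.2,), (3.35,), (3.37,), (3.6,), (3.84,)]

Reason: COALESCE vs CASE for NULL handling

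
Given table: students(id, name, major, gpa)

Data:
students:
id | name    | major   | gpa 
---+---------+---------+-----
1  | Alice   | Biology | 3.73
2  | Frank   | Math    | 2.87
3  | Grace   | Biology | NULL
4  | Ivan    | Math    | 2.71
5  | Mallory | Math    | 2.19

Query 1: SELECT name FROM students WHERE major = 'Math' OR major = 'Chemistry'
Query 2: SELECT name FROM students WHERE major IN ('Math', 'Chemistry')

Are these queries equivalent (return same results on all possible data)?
Yes, equivalent

Both queries return: [('Frank',), ('Ivan',), ('Mallory',)]

Reason: OR vs IN are equivalent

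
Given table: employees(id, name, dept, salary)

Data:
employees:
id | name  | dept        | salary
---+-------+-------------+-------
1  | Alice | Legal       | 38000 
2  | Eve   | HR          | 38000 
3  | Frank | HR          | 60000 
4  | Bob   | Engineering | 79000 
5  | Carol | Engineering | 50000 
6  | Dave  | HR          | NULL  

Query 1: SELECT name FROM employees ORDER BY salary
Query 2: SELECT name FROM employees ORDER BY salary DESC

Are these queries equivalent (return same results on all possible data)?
No, not equivalent

Query 1 returns: [('Dave',), ('Alice',), ('Eve',), ('Carol',), ('Frank',), ('Bob',)]
Query 2 returns: [('Bob',), ('Frank',), ('Carol',), ('Alice',), ('Eve',), ('Dave',)]

Reason: ASC vs DESC gives opposite ordering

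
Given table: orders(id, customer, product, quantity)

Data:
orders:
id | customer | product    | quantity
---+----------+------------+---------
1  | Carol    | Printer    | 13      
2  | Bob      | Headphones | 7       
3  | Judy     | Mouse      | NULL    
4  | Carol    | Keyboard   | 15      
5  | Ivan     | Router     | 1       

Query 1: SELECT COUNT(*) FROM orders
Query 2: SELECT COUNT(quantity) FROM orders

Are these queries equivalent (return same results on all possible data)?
No, not equivalent

Query 1 returns: [(5,)]
Query 2 returns: [(4,)]

Reason: COUNT(*) includes NULLs, COUNT(column) excludes them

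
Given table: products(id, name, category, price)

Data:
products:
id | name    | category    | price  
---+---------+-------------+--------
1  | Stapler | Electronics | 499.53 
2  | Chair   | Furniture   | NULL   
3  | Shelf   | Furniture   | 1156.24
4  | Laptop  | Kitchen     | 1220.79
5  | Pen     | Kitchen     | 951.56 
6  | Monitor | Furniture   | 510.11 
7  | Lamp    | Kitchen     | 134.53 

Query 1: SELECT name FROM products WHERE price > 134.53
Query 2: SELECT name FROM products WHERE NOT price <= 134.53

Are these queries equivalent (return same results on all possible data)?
Yes, equivalent

Both queries return: [('Laptop',), ('Monitor',), ('Pen',), ('Shelf',), ('Stapler',)]

Reason: Both filter price > 134.53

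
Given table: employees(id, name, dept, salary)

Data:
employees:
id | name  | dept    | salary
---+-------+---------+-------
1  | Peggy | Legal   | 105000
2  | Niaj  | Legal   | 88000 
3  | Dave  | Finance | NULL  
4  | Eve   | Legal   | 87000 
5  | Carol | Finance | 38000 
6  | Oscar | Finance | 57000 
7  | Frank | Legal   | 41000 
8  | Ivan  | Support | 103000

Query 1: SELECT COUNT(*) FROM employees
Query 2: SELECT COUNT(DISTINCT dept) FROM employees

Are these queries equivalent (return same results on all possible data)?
No, not equivalent

Query 1 returns: [(8,)]
Query 2 returns: [(3,)]

Reason: COUNT(*) counts rows, COUNT(DISTINCT dept) counts unique depts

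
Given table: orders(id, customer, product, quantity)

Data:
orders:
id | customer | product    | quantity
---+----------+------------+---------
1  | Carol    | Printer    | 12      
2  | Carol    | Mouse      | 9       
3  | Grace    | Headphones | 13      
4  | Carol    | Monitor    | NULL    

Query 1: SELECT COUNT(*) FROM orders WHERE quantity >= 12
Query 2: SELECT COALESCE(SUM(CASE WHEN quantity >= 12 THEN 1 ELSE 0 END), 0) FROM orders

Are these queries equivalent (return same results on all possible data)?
Yes, equivalent

Both queries return: [(2,)]

Reason: COUNT with WHERE vs conditional SUM (COALESCE handles empty-table NULL)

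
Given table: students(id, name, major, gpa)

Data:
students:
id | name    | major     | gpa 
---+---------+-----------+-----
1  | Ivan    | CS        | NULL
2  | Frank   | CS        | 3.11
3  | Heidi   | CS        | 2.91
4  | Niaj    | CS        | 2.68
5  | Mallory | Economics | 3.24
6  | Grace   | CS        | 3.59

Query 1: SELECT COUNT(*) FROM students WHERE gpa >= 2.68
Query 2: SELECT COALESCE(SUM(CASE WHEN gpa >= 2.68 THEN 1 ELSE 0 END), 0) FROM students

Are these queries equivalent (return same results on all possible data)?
Yes, equivalent

Both queries return: [(5,)]

Reason: COUNT with WHERE vs conditional SUM (COALESCE handles empty-table NULL)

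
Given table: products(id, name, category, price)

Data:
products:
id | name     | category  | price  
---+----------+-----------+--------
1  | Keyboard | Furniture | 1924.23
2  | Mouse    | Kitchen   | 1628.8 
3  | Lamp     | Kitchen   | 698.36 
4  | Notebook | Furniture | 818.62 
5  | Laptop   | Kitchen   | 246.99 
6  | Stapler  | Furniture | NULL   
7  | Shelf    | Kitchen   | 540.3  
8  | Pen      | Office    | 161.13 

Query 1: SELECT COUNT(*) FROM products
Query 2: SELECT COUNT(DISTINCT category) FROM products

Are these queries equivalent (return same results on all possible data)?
No, not equivalent

Query 1 returns: [(8,)]
Query 2 returns: [(3,)]

Reason: COUNT(*) counts rows, COUNT(DISTINCT category) counts unique categorys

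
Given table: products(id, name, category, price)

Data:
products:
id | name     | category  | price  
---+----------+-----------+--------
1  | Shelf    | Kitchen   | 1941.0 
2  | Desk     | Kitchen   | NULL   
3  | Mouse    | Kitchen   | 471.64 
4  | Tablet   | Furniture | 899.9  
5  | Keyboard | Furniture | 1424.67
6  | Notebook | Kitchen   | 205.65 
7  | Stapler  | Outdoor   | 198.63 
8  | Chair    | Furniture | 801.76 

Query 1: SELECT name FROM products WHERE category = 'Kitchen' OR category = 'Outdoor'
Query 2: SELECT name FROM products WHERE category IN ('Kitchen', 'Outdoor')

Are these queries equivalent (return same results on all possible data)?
Yes, equivalent

Both queries return: [('Desk',), ('Mouse',), ('Notebook',), ('Shelf',), ('Stapler',)]

Reason: OR vs IN are equivalent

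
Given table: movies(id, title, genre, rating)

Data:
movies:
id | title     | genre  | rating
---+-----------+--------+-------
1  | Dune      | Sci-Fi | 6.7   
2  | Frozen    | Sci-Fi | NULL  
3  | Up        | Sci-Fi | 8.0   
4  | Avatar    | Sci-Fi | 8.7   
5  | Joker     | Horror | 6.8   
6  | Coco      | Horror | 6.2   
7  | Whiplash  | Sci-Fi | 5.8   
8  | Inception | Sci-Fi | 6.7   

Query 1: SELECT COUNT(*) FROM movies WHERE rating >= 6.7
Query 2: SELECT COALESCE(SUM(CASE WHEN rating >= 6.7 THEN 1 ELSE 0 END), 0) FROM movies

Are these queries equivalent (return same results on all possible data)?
Yes, equivalent

Both queries return: [(5,)]

Reason: COUNT with WHERE vs conditional SUM (COALESCE handles empty-table NULL)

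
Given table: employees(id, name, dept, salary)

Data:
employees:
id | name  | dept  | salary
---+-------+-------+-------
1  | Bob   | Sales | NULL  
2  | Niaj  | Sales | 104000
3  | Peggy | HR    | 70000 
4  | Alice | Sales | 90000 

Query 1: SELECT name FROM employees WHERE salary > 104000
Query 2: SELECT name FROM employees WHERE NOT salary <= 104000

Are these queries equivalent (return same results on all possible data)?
Yes, equivalent

Both queries return: []

Reason: Both filter salary > 104000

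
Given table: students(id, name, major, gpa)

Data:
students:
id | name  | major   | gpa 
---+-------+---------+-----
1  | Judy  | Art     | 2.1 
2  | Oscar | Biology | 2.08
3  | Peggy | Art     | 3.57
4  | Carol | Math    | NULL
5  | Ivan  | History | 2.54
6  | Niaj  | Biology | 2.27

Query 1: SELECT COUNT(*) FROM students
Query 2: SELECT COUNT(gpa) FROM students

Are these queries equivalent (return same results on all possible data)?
No, not equivalent

Query 1 returns: [(6,)]
Query 2 returns: [(5,)]

Reason: COUNT(*) includes NULLs, COUNT(column) excludes them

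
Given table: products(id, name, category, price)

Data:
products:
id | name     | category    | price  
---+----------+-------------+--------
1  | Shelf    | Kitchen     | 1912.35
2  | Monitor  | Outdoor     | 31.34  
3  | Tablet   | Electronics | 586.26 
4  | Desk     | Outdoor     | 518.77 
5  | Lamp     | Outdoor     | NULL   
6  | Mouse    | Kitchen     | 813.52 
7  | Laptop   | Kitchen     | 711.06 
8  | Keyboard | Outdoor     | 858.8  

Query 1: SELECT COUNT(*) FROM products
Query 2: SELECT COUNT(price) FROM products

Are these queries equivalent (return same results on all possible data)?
No, not equivalent

Query 1 returns: [(8,)]
Query 2 returns: [(7,)]

Reason: COUNT(*) includes NULLs, COUNT(column) excludes them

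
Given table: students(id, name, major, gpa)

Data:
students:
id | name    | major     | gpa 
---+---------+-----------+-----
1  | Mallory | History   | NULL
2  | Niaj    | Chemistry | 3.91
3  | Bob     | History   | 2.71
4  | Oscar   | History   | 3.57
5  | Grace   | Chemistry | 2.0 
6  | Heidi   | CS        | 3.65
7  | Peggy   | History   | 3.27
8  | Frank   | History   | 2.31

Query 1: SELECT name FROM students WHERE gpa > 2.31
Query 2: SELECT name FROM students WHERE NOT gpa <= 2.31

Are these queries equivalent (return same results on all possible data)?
Yes, equivalent

Both queries return: [('Bob',), ('Heidi',), ('Niaj',), ('Oscar',), ('Peggy',)]

Reason: Both filter gpa > 2.31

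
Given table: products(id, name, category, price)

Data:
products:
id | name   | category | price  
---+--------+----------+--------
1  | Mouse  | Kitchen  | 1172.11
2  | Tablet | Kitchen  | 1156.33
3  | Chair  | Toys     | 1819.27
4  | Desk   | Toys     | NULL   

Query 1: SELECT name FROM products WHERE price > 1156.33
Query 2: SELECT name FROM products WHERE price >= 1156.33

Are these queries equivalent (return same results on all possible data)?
No, not equivalent

Query 1 returns: [('Mouse',), ('Chair',)]
Query 2 returns: [('Mouse',), ('Tablet',), ('Chair',)]

Reason: > vs >= gives different results when price = 1156.33 exists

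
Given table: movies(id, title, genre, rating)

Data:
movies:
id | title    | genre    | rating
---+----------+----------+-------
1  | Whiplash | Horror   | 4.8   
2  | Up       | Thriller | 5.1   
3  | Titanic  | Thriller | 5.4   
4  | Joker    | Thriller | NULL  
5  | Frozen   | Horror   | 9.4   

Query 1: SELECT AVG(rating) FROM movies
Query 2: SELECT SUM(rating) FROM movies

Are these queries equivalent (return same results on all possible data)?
No, not equivalent

Query 1 returns: [(6.175,)]
Query 2 returns: [(24.7,)]

Reason: AVG vs SUM give different aggregate values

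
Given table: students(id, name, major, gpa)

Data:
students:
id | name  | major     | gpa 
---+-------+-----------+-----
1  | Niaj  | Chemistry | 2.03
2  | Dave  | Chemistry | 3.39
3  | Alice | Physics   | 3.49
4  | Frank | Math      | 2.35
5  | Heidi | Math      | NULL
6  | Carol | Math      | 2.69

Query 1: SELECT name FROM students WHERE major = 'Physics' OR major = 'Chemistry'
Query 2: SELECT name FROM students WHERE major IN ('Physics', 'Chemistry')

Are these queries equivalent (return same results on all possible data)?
Yes, equivalent

Both queries return: [('Alice',), ('Dave',), ('Niaj',)]

Reason: OR vs IN are equivalent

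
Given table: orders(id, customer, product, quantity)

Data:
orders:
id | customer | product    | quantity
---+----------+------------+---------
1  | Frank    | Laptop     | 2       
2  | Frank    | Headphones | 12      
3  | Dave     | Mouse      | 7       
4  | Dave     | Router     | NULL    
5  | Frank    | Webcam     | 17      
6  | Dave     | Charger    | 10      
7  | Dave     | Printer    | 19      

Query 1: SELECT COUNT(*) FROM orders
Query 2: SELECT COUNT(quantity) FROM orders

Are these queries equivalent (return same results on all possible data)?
No, not equivalent

Query 1 returns: [(7,)]
Query 2 returns: [(6,)]

Reason: COUNT(*) includes NULLs, COUNT(column) excludes them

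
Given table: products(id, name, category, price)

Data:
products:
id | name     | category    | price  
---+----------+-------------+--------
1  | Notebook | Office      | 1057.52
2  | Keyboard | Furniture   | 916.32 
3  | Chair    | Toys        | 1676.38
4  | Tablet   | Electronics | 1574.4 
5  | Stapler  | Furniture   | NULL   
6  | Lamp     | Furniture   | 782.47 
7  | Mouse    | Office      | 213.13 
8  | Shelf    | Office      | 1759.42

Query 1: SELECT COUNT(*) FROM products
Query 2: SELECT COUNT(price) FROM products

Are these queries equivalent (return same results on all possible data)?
No, not equivalent

Query 1 returns: [(8,)]
Query 2 returns: [(7,)]

Reason: COUNT(*) includes NULLs, COUNT(column) excludes them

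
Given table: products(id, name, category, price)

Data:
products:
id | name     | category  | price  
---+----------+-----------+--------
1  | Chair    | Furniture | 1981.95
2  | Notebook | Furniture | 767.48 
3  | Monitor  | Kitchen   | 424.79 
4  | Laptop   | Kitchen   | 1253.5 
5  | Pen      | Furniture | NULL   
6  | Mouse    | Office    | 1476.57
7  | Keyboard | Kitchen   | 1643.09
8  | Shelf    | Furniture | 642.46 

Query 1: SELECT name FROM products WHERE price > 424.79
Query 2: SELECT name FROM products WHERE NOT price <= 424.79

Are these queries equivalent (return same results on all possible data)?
Yes, equivalent

Both queries return: [('Chair',), ('Keyboard',), ('Laptop',), ('Mouse',), ('Notebook',), ('Shelf',)]

Reason: Both filter price > 424.79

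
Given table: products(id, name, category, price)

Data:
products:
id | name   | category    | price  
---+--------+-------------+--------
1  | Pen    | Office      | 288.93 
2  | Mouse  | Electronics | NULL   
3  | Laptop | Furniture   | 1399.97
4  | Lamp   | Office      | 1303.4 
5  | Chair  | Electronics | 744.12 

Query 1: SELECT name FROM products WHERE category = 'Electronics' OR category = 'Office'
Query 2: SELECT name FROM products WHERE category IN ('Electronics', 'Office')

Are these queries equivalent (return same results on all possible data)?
Yes, equivalent

Both queries return: [('Chair',), ('Lamp',), ('Mouse',), ('Pen',)]

Reason: OR vs IN are equivalent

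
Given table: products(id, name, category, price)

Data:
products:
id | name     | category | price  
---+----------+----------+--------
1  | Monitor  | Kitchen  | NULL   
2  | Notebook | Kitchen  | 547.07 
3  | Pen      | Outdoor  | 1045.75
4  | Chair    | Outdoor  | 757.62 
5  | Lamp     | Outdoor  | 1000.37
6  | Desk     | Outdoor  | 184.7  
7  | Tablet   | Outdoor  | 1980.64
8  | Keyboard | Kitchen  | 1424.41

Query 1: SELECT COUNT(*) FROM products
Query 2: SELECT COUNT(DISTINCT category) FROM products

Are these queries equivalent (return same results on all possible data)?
No, not equivalent

Query 1 returns: [(8,)]
Query 2 returns: [(2,)]

Reason: COUNT(*) counts rows, COUNT(DISTINCT category) counts unique categorys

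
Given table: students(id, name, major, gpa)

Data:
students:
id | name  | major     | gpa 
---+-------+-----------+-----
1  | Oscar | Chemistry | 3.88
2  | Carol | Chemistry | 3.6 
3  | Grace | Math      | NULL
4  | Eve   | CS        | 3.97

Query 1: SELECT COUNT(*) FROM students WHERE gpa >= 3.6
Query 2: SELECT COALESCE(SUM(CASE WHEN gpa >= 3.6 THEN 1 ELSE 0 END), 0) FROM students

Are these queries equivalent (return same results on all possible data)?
Yes, equivalent

Both queries return: [(3,)]

Reason: COUNT with WHERE vs conditional SUM (COALESCE handles empty-table NULL)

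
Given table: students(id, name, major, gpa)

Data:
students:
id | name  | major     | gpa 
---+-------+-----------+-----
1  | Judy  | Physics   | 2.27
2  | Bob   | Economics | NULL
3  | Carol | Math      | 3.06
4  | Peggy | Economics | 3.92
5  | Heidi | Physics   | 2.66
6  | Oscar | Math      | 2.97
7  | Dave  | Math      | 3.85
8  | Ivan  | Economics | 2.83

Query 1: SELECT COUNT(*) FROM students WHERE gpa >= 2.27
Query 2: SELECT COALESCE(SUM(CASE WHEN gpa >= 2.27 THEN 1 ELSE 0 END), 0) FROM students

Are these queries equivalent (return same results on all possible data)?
Yes, equivalent

Both queries return: [(7,)]

Reason: COUNT with WHERE vs conditional SUM (COALESCE handles empty-table NULL)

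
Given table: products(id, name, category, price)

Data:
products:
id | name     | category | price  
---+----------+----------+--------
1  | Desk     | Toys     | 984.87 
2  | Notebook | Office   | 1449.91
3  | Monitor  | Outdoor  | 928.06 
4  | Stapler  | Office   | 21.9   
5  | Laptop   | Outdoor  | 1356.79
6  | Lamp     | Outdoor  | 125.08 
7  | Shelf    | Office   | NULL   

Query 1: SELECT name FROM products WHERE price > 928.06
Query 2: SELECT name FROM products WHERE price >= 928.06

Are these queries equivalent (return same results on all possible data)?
No, not equivalent

Query 1 returns: [('Desk',), ('Notebook',), ('Laptop',)]
Query 2 returns: [('Desk',), ('Notebook',), ('Monitor',), ('Laptop',)]

Reason: > vs >= gives different results when price = 928.06 exists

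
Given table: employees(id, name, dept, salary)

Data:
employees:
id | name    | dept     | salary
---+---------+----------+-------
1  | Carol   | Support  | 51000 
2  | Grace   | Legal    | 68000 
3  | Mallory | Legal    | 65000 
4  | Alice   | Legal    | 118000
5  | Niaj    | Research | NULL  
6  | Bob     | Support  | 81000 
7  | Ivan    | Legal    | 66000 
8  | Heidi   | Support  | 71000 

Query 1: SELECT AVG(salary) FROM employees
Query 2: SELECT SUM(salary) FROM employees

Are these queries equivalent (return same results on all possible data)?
No, not equivalent

Query 1 returns: [(74285.71428571429,)]
Query 2 returns: [(520000,)]

Reason: AVG vs SUM give different aggregate values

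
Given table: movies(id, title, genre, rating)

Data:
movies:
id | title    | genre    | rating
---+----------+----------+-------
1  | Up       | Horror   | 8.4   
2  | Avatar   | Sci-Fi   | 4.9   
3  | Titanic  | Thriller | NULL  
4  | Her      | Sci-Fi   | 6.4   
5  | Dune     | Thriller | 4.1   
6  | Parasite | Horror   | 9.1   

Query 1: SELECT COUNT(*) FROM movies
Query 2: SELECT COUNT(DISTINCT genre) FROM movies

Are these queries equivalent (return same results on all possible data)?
No, not equivalent

Query 1 returns: [(6,)]
Query 2 returns: [(3,)]

Reason: COUNT(*) counts rows, COUNT(DISTINCT genre) counts unique genres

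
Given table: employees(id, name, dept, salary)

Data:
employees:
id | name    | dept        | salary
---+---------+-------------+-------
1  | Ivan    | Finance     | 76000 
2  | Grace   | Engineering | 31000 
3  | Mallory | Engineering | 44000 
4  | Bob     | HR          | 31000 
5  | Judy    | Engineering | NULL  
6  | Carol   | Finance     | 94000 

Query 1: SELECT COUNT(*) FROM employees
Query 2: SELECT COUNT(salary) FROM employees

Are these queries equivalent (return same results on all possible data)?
No, not equivalent

Query 1 returns: [(6,)]
Query 2 returns: [(5,)]

Reason: COUNT(*) includes NULLs, COUNT(column) excludes them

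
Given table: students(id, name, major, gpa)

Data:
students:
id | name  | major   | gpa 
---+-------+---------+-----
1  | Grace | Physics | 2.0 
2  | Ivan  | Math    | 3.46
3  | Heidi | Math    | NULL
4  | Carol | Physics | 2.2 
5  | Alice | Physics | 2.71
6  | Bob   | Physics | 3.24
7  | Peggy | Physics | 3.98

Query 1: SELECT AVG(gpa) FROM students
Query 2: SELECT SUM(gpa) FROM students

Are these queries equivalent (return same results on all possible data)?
No, not equivalent

Query 1 returns: [(2.9316666666666666,)]
Query 2 returns: [(17.59,)]

Reason: AVG vs SUM give different aggregate values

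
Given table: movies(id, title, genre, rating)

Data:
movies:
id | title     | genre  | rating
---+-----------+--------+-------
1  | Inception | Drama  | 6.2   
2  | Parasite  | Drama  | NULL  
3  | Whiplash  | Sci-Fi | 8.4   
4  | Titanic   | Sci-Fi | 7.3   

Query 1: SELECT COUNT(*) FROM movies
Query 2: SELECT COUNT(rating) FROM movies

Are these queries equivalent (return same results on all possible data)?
No, not equivalent

Query 1 returns: [(4,)]
Query 2 returns: [(3,)]

Reason: COUNT(*) includes NULLs, COUNT(column) excludes them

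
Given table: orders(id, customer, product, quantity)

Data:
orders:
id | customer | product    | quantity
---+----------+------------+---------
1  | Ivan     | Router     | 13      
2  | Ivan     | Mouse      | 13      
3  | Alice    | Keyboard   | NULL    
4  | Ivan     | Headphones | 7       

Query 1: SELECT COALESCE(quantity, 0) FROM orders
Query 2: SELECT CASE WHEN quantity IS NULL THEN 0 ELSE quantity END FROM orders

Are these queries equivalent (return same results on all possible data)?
Yes, equivalent

Both queries return: [(0,), (7,), (13,), (13,)]

Reason: COALESCE vs CASE for NULL handling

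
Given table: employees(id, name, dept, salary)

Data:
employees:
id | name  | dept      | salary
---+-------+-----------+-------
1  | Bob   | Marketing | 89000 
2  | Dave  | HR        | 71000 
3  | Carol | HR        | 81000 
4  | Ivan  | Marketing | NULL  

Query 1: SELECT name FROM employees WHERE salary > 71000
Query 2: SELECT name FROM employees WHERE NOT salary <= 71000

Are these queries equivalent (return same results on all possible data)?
Yes, equivalent

Both queries return: [('Bob',), ('Carol',)]

Reason: Both filter salary > 71000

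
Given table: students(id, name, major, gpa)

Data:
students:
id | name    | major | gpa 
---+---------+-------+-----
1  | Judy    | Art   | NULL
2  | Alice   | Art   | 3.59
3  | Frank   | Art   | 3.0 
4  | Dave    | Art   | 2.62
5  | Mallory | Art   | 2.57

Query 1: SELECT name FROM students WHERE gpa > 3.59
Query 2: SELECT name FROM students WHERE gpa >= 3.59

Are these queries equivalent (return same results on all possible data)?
No, not equivalent

Query 1 returns: []
Query 2 returns: [('Alice',)]

Reason: > vs >= gives different results when gpa = 3.59 exists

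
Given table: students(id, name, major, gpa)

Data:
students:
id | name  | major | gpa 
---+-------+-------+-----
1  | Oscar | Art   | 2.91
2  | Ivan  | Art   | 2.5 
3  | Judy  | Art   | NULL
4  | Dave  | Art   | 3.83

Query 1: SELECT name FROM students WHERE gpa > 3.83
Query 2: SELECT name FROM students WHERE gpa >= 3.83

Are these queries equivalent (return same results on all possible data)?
No, not equivalent

Query 1 returns: []
Query 2 returns: [('Dave',)]

Reason: > vs >= gives different results when gpa = 3.83 exists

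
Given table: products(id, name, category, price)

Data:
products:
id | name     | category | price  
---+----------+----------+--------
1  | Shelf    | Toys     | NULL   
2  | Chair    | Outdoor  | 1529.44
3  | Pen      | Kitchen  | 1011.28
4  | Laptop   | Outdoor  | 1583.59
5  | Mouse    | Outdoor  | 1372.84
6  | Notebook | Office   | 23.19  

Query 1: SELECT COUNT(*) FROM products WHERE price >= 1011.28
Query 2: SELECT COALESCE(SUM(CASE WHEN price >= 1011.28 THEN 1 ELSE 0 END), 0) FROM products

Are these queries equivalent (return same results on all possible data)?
Yes, equivalent

Both queries return: [(4,)]

Reason: COUNT with WHERE vs conditional SUM (COALESCE handles empty-table NULL)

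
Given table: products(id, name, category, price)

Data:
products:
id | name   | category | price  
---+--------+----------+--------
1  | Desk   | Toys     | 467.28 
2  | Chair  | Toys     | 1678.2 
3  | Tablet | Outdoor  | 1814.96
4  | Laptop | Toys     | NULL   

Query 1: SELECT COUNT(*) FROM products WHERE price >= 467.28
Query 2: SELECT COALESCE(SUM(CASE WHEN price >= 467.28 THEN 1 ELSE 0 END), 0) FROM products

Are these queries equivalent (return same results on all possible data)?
Yes, equivalent

Both queries return: [(3,)]

Reason: COUNT with WHERE vs conditional SUM (COALESCE handles empty-table NULL)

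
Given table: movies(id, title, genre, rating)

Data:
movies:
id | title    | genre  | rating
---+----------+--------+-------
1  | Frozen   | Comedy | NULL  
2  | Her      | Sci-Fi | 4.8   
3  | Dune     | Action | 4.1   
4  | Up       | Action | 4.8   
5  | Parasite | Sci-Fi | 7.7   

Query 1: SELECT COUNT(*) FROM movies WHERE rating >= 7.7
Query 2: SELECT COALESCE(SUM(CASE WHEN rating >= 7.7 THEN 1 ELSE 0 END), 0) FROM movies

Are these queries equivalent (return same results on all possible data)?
Yes, equivalent

Both queries return: [(1,)]

Reason: COUNT with WHERE vs conditional SUM (COALESCE handles empty-table NULL)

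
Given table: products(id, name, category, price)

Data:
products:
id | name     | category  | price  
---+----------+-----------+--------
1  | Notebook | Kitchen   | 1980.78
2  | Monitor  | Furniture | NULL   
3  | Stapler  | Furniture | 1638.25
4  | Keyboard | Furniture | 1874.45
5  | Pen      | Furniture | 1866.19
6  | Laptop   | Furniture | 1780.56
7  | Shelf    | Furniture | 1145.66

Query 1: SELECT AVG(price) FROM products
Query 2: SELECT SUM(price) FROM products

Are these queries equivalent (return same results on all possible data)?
No, not equivalent

Query 1 returns: [(1714.3149999999998,)]
Query 2 returns: [(10285.89,)]

Reason: AVG vs SUM give different aggregate values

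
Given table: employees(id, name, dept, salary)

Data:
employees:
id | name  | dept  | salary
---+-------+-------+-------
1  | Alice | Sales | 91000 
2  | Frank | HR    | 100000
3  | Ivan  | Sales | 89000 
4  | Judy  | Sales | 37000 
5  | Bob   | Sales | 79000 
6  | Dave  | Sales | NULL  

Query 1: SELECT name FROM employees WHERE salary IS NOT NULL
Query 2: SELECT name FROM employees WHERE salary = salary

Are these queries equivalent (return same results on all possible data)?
Yes, equivalent

Both queries return: [('Alice',), ('Bob',), ('Frank',), ('Ivan',), ('Judy',)]

Reason: IS NOT NULL vs self-equality (both exclude NULLs)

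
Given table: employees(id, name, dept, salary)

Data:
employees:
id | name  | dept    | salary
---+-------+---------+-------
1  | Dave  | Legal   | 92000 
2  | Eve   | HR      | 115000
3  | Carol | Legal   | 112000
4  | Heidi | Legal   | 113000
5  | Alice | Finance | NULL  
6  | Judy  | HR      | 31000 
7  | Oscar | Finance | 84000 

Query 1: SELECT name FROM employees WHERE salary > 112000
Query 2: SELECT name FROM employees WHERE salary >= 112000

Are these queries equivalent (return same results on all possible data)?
No, not equivalent

Query 1 returns: [('Eve',), ('Heidi',)]
Query 2 returns: [('Eve',), ('Carol',), ('Heidi',)]

Reason: > vs >= gives different results when salary = 112000 exists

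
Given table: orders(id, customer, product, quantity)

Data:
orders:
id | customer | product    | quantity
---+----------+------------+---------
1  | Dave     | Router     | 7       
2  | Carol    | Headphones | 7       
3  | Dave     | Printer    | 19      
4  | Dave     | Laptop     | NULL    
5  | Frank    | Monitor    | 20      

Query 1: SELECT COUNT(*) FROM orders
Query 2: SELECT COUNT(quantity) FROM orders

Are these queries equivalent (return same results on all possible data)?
No, not equivalent

Query 1 returns: [(5,)]
Query 2 returns: [(4,)]

Reason: COUNT(*) includes NULLs, COUNT(column) excludes them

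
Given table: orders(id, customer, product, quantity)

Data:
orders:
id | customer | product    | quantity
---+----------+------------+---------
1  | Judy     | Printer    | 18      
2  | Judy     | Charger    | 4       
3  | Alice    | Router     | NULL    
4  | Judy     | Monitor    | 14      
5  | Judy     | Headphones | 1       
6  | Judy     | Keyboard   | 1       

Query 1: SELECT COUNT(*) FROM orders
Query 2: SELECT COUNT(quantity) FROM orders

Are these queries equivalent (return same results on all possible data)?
No, not equivalent

Query 1 returns: [(6,)]
Query 2 returns: [(5,)]

Reason: COUNT(*) includes NULLs, COUNT(column) excludes them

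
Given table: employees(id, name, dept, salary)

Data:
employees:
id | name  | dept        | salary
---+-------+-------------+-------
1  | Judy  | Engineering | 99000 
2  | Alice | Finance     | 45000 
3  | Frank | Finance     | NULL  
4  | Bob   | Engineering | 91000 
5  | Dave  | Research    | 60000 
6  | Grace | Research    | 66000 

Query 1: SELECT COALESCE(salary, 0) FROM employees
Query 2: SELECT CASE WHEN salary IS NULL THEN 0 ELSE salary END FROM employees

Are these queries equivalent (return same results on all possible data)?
Yes, equivalent

Both queries return: [(0,), (45000,), (60000,), (66000,), (91000,), (99000,)]

Reason: COALESCE vs CASE for NULL handling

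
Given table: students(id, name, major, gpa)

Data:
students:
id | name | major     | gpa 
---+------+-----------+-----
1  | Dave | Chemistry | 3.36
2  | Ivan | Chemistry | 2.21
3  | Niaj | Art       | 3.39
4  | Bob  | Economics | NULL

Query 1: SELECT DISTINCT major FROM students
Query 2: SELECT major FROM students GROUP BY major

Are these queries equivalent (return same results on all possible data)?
Yes, equivalent

Both queries return: [('Art',), ('Chemistry',), ('Economics',)]

Reason: Both get unique majors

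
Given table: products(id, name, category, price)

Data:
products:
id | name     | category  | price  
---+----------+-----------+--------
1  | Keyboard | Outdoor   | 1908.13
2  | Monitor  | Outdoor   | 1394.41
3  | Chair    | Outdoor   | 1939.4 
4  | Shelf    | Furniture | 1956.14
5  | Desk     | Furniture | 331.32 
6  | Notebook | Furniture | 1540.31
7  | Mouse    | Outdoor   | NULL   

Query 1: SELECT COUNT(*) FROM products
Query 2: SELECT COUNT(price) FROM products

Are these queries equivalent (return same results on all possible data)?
No, not equivalent

Query 1 returns: [(7,)]
Query 2 returns: [(6,)]

Reason: COUNT(*) includes NULLs, COUNT(column) excludes them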